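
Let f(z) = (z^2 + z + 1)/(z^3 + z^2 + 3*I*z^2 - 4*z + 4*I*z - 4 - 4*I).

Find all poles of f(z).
The singularities of f are the zeros of the denominator. Factoring,
  z^3 + z^2 + 3*I*z^2 - 4*z + 4*I*z - 4 - 4*I = (z + 2*I)*(z + 2)*(z - 1 + I)
so the candidates are z = -2*I, z = -2, z = 1 - I.

Check the numerator P(z) = z^2 + z + 1 at each one:
  P(-2*I) = -3 - 2*I ≠ 0, so z = -2*I is a (simple) pole.
  P(-2) = 3 ≠ 0, so z = -2 is a (simple) pole.
  P(1 - I) = 2 - 3*I ≠ 0, so z = 1 - I is a (simple) pole.

Poles of f: {-2, -2*I, 1 - I}

Final answer: {-2, -2*I, 1 - I}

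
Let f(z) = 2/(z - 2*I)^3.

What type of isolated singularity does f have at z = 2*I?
pole of order 3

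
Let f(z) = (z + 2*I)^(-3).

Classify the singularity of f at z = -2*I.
Write f(z) = g(z)/(z + 2*I)^3 with g(z) = 1.
g is entire and g(-2*I) = 1 ≠ 0, so no factor of (z + 2*I) cancels: the Laurent expansion of f about z = -2*I starts at the power -3, i.e. lim_{z→z₀} (z - z₀)^3 f(z) = 1 is finite and nonzero.
So z = -2*I is a pole of order 3.

Final answer: pole of order 3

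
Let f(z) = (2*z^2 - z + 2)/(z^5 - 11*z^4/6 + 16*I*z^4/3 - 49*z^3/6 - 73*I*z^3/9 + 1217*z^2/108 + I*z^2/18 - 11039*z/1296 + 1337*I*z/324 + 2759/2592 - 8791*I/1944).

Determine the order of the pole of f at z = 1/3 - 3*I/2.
Factor the denominator:
  z^5 - 11*z^4/6 + 16*I*z^4/3 - 49*z^3/6 - 73*I*z^3/9 + 1217*z^2/108 + I*z^2/18 - 11039*z/1296 + 1337*I*z/324 + 2759/2592 - 8791*I/1944 = (z - 1/3 + 3*I/2)^4*(z - 1/2 - 2*I/3)

The numerator P(z) = 2*z^2 - z + 2 has P(1/3 - 3*I/2) = -47/18 - I/2 ≠ 0, so no factor of (z - 1/3 + 3*I/2) cancels.
Near z = 1/3 - 3*I/2 we can therefore write f(z) = g(z)/(z - 1/3 + 3*I/2)^4 with g analytic at 1/3 - 3*I/2 and g(1/3 - 3*I/2) ≠ 0 (g is the numerator divided by the remaining denominator factors).

Hence z = 1/3 - 3*I/2 is a pole of order 4.

Final answer: 4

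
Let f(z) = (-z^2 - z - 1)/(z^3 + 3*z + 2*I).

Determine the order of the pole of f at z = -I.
Factor the denominator:
  z^3 + 3*z + 2*I = (z + I)^2*(z - 2*I)

The numerator P(z) = -z^2 - z - 1 has P(-I) = I ≠ 0, so no factor of (z + I) cancels.
Near z = -I we can therefore write f(z) = g(z)/(z + I)^2 with g analytic at -I and g(-I) ≠ 0 (g is the numerator divided by the remaining denominator factors).

Hence z = -I is a pole of order 2.

Final answer: 2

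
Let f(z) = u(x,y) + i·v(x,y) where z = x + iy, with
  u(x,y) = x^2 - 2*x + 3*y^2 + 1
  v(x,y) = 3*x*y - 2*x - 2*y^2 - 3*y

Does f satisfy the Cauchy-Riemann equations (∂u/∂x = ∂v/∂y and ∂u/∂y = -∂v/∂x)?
∂u/∂x = 2*x - 2
∂v/∂y = 3*x - 4*y - 3
∂u/∂y = 6*y
∂v/∂x = 3*y - 2
∂u/∂x ≠ ∂v/∂y and ∂u/∂y ≠ -∂v/∂x; the Cauchy-Riemann equations are not satisfied, so f is not analytic.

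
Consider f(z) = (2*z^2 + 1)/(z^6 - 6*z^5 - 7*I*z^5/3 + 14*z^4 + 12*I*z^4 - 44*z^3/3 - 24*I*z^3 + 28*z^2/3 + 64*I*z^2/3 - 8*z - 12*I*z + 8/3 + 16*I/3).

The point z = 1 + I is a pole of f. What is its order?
Factor the denominator:
  z^6 - 6*z^5 - 7*I*z^5/3 + 14*z^4 + 12*I*z^4 - 44*z^3/3 - 24*I*z^3 + 28*z^2/3 + 64*I*z^2/3 - 8*z - 12*I*z + 8/3 + 16*I/3 = (z - 1 - I)^4*(z - 2 + I)*(z + 2*I/3)

The numerator P(z) = 2*z^2 + 1 has P(1 + I) = 1 + 4*I ≠ 0, so no factor of (z - 1 - I) cancels.
Near z = 1 + I we can therefore write f(z) = g(z)/(z - 1 - I)^4 with g analytic at 1 + I and g(1 + I) ≠ 0 (g is the numerator divided by the remaining denominator factors).

Hence z = 1 + I is a pole of order 4.

Final answer: 4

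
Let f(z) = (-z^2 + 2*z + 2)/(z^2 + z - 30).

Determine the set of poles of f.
{-6, 5}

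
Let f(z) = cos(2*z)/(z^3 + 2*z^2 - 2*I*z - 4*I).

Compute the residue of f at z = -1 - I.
-cos(2 + 2*I)/4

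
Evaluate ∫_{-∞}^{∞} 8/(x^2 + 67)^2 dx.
Let f(z) = 8/(z^2 + 67)^2. The denominator has no real zeros and deg Q - deg P = 4 ≥ 2, so the integral of f over the upper semicircle |z| = R tends to 0 as R → ∞. Closing the contour in the upper half-plane,
  ∫_{-∞}^{∞} f(x) dx = 2πi · Σ Res(f, z_k)  over the poles with Im z_k > 0.

Zeros of the denominator: z^2 + 67 = 0 gives z = ±sqrt(67)*I.
Upper half-plane: z = sqrt(67)*I (a pole of order 2).

Write f(z) = g(z)/(z - sqrt(67)*I)^2 with g(z) = 8/(z + sqrt(67)*I)^2. For a double pole, Res(f, z₀) = g'(z₀):
  g'(z) = -16/(z + sqrt(67)*I)^3
  Res(f, sqrt(67)*I) = g'(sqrt(67)*I) = -2*sqrt(67)*I/4489

∫_{-∞}^{∞} f(x) dx = 2πi · (-2*sqrt(67)*I/4489) = 4*sqrt(67)*pi/4489

Final answer: 4*sqrt(67)*pi/4489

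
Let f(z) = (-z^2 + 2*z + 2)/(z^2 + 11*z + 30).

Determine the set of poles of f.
The singularities of f are the zeros of the denominator. Factoring,
  z^2 + 11*z + 30 = (z + 5)*(z + 6)
so the candidates are z = -5, z = -6.

Check the numerator P(z) = -z^2 + 2*z + 2 at each one:
  P(-5) = -33 ≠ 0, so z = -5 is a (simple) pole.
  P(-6) = -46 ≠ 0, so z = -6 is a (simple) pole.

Poles of f: {-6, -5}

Final answer: {-6, -5}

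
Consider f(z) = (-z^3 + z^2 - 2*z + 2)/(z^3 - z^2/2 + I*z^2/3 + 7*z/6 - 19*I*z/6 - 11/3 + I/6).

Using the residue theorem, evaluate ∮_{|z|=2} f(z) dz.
By the residue theorem, ∮_C f(z) dz = 2πi · (sum of the residues of f at the poles inside |z| = 2).

The denominator factors as (z - 3/2 - 2*I/3)*(z - I)*(z + 1 + 2*I), so the singularities of f are simple poles at z = 3/2 + 2*I/3, z = I, z = -1 - 2*I.
  |3/2 + 2*I/3|² = 97/36 < 4 = 2², so this pole is inside the contour.
  |I|² = 1 < 4 = 2², so this pole is inside the contour.
  |-1 - 2*I|² = 5 > 4 = 2², so this pole is outside the contour.

With P(z) = -z^3 + z^2 - 2*z + 2 and Q(z) = z^3 - z^2/2 + I*z^2/3 + 7*z/6 - 19*I*z/6 - 11/3 + I/6, each pole is simple, so Res(f, z₀) = P(z₀)/Q'(z₀) with Q'(z) = 3*z^2 - z + 2*I*z/3 + 7/6 - 19*I/6.
  Res(f, 3/2 + 2*I/3) = P(3/2 + 2*I/3)/Q'(3/2 + 2*I/3) = (-41/72 - 191*I/54)/(167/36 + 19*I/6) = -35879/81770 - 56783*I/122655
  Res(f, I) = P(I)/Q'(I) = (1 - I)/(-5/2 - 25*I/6) = 6/85 + 24*I/85

Sum of residues inside C: -1771/4810 - 1303*I/7215
∮_C f(z) dz = 2πi · (-1771/4810 - 1303*I/7215) = pi*(2606/7215 - 1771*I/2405)

Final answer: pi*(2606/7215 - 1771*I/2405)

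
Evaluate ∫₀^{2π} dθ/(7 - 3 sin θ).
Call the integral J. The integrand is 2π-periodic and we integrate over a full period, so shifting θ does not change the value (θ → θ + π/2 turns sin θ into cos θ; θ → θ + π flips the sign of the trig term). Hence
  J = ∫₀^{2π} dθ/(7 + 3 cos θ).
Put z = e^{iθ}: then cos θ = (z + 1/z)/2, dθ = dz/(iz), and z runs once counterclockwise around |z| = 1:
  J = ∮_{|z|=1} 1/(7 + 3*(z + 1/z)/2) · dz/(iz) = (2/i) ∮_{|z|=1} dz/(3*z^2 + 14*z + 3).
The roots of 3*z^2 + 14*z + 3 are z = (-7 ± sqrt(7^2 - 3^2))/3, with sqrt(40) = 2*sqrt(10); their product is 1, so only z₊ = -7/3 + 2*sqrt(10)/3 lies inside the unit circle (z₋ = -7/3 - 2*sqrt(10)/3 lies outside).
z₊ is a simple zero of q(z) = 3*z^2 + 14*z + 3, so Res(1/q, z₊) = 1/q'(z₊) with q'(z) = 6*z + 14; and q'(z₊) = 3*(z₊ - z₋) = 4*sqrt(10).
Therefore J = (2/i) · 2πi · 1/(4*sqrt(10)) = 2*pi/(2*sqrt(10)) = sqrt(10)*pi/10

Final answer: sqrt(10)*pi/10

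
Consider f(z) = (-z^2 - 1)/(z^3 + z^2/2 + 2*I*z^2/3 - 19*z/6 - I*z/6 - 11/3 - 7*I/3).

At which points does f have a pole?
The singularities of f are the zeros of the denominator. Factoring,
  z^3 + z^2/2 + 2*I*z^2/3 - 19*z/6 - I*z/6 - 11/3 - 7*I/3 = (z + 3/2 - I/3)*(z + 1 + I)*(z - 2)
so the candidates are z = -3/2 + I/3, z = -1 - I, z = 2.

Check the numerator P(z) = -z^2 - 1 at each one:
  P(-3/2 + I/3) = -113/36 + I ≠ 0, so z = -3/2 + I/3 is a (simple) pole.
  P(-1 - I) = -1 - 2*I ≠ 0, so z = -1 - I is a (simple) pole.
  P(2) = -5 ≠ 0, so z = 2 is a (simple) pole.

Poles of f: {-3/2 + I/3, -1 - I, 2}

Final answer: {-3/2 + I/3, -1 - I, 2}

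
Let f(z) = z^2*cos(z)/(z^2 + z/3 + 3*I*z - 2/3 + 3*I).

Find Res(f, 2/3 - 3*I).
Write f(z) = P(z)/Q(z) with P(z) = z^2*cos(z) and Q(z) = z^2 + z/3 + 3*I*z - 2/3 + 3*I.
The denominator factors as Q(z) = (z + 1)*(z - 2/3 + 3*I), so z = 2/3 - 3*I is a simple zero of Q and P is analytic there; z = 2/3 - 3*I is therefore a simple pole and
  Res(f, z₀) = P(z₀)/Q'(z₀).

Q'(z) = 2*z + 1/3 + 3*I, so Q'(2/3 - 3*I) = 5/3 - 3*I.
P(2/3 - 3*I) = (-77/9 - 4*I)*cos(2/3 - 3*I).

Res(f, 2/3 - 3*I) = ((-77/9 - 4*I)*cos(2/3 - 3*I))/(5/3 - 3*I) = (-61/318 - 291*I/106)*cos(2/3 - 3*I)

Final answer: (-61/318 - 291*I/106)*cos(2/3 - 3*I)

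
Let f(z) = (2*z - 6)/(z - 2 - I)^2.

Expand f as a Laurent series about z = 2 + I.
(-2 + 2*I)/(z - 2 - I)^2 + 2/(z - 2 - I)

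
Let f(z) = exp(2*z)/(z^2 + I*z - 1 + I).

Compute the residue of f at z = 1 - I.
Write f(z) = P(z)/Q(z) with P(z) = exp(2*z) and Q(z) = z^2 + I*z - 1 + I.
The denominator factors as Q(z) = (z + 1)*(z - 1 + I), so z = 1 - I is a simple zero of Q and P is analytic there; z = 1 - I is therefore a simple pole and
  Res(f, z₀) = P(z₀)/Q'(z₀).

Q'(z) = 2*z + I, so Q'(1 - I) = 2 - I.
P(1 - I) = exp(2 - 2*I).

Res(f, 1 - I) = (exp(2 - 2*I))/(2 - I) = (2/5 + I/5)*exp(2 - 2*I)

Final answer: (2/5 + I/5)*exp(2 - 2*I)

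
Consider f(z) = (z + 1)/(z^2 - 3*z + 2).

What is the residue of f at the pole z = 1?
Write f(z) = P(z)/Q(z) with P(z) = z + 1 and Q(z) = z^2 - 3*z + 2.
The denominator factors as Q(z) = (z - 2)*(z - 1), so z = 1 is a simple zero of Q and P is analytic there; z = 1 is therefore a simple pole and
  Res(f, z₀) = P(z₀)/Q'(z₀).

Q'(z) = 2*z - 3, so Q'(1) = -1.
P(1) = 2.

Res(f, 1) = (2)/(-1) = -2

Final answer: -2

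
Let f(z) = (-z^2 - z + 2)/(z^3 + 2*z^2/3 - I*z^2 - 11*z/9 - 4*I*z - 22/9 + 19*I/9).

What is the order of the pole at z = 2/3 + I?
Factor the denominator:
  z^3 + 2*z^2/3 - I*z^2 - 11*z/9 - 4*I*z - 22/9 + 19*I/9 = (z - 2/3 - I)^2*(z + 2 + I)

The numerator P(z) = -z^2 - z + 2 has P(2/3 + I) = 17/9 - 7*I/3 ≠ 0, so no factor of (z - 2/3 - I) cancels.
Near z = 2/3 + I we can therefore write f(z) = g(z)/(z - 2/3 - I)^2 with g analytic at 2/3 + I and g(2/3 + I) ≠ 0 (g is the numerator divided by the remaining denominator factors).

Hence z = 2/3 + I is a pole of order 2.

Final answer: 2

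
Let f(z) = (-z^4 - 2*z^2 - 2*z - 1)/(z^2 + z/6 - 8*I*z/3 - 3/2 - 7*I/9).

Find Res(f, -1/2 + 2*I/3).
-2467/19224 + 1241*I/2403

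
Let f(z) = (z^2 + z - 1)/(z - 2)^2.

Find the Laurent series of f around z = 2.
5/(z - 2)^2 + 5/(z - 2) + 1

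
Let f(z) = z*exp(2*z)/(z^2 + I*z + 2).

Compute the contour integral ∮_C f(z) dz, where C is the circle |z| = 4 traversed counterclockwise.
4*I*pi*exp(-4*I)/3 + 2*I*pi*exp(2*I)/3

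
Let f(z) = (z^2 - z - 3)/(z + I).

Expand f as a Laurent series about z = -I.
(-4 + I)/(z + I) - 1 - 2*I + (z + I)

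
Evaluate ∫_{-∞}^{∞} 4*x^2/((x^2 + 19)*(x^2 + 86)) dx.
Let f(z) = 4*z^2/((z^2 + 19)*(z^2 + 86)). The denominator has no real zeros and deg Q - deg P = 2 ≥ 2, so the integral of f over the upper semicircle |z| = R tends to 0 as R → ∞. Closing the contour in the upper half-plane,
  ∫_{-∞}^{∞} f(x) dx = 2πi · Σ Res(f, z_k)  over the poles with Im z_k > 0.

Zeros of the denominator: z^2 + 86 = 0 gives z = ±sqrt(86)*I; z^2 + 19 = 0 gives z = ±sqrt(19)*I.
Upper half-plane: z = sqrt(19)*I, z = sqrt(86)*I (simple).

Each pole is a simple zero of Q(z) = z^4 + 105*z^2 + 1634, so Res(f, z₀) = P(z₀)/Q'(z₀) with P(z) = 4*z^2, Q'(z) = 4*z^3 + 210*z:
  Res(f, sqrt(19)*I) = (-76)/(134*sqrt(19)*I) = 2*sqrt(19)*I/67
  Res(f, sqrt(86)*I) = (-344)/(-134*sqrt(86)*I) = -2*sqrt(86)*I/67

Sum of residues: 2*I*(-sqrt(86) + sqrt(19))/67
∫_{-∞}^{∞} f(x) dx = 2πi · (2*I*(-sqrt(86) + sqrt(19))/67) = 4*pi*(-sqrt(19) + sqrt(86))/67

Final answer: 4*pi*(-sqrt(19) + sqrt(86))/67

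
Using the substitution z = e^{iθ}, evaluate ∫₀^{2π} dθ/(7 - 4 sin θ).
Call the integral J. The integrand is 2π-periodic and we integrate over a full period, so shifting θ does not change the value (θ → θ + π/2 turns sin θ into cos θ; θ → θ + π flips the sign of the trig term). Hence
  J = ∫₀^{2π} dθ/(7 + 4 cos θ).
Put z = e^{iθ}: then cos θ = (z + 1/z)/2, dθ = dz/(iz), and z runs once counterclockwise around |z| = 1:
  J = ∮_{|z|=1} 1/(7 + 4*(z + 1/z)/2) · dz/(iz) = (2/i) ∮_{|z|=1} dz/(4*z^2 + 14*z + 4).
The roots of 4*z^2 + 14*z + 4 are z = (-7 ± sqrt(7^2 - 4^2))/4, with sqrt(33) = sqrt(33); their product is 1, so only z₊ = -7/4 + sqrt(33)/4 lies inside the unit circle (z₋ = -7/4 - sqrt(33)/4 lies outside).
z₊ is a simple zero of q(z) = 4*z^2 + 14*z + 4, so Res(1/q, z₊) = 1/q'(z₊) with q'(z) = 8*z + 14; and q'(z₊) = 4*(z₊ - z₋) = 2*sqrt(33).
Therefore J = (2/i) · 2πi · 1/(2*sqrt(33)) = 2*pi/(sqrt(33)) = 2*sqrt(33)*pi/33

Final answer: 2*sqrt(33)*pi/33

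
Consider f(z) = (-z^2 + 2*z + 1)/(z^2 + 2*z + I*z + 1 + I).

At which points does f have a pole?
{-1 - I, -1}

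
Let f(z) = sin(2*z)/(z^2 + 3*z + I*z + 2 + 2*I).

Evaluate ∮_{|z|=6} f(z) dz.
By the residue theorem, ∮_C f(z) dz = 2πi · (sum of the residues of f at the poles inside |z| = 6).

The denominator factors as (z + 1 + I)*(z + 2), so the singularities of f are simple poles at z = -1 - I, z = -2.
  |-1 - I|² = 2 < 36 = 6², so this pole is inside the contour.
  |-2|² = 4 < 36 = 6², so this pole is inside the contour.

With P(z) = sin(2*z) and Q(z) = z^2 + 3*z + I*z + 2 + 2*I, each pole is simple, so Res(f, z₀) = P(z₀)/Q'(z₀) with Q'(z) = 2*z + 3 + I.
  Res(f, -1 - I) = P(-1 - I)/Q'(-1 - I) = (-sin(2 + 2*I))/(1 - I) = (-1/2 - I/2)*sin(2 + 2*I)
  Res(f, -2) = P(-2)/Q'(-2) = (-sin(4))/(-1 + I) = (1/2 + I/2)*sin(4)

Sum of residues inside C: (-1/2 - I/2)*sin(2 + 2*I) + (1/2 + I/2)*sin(4)
∮_C f(z) dz = 2πi · ((-1/2 - I/2)*sin(2 + 2*I) + (1/2 + I/2)*sin(4)) = pi*(1 - I)*sin(2 + 2*I) + pi*(-1 + I)*sin(4)

Final answer: pi*(1 - I)*sin(2 + 2*I) + pi*(-1 + I)*sin(4)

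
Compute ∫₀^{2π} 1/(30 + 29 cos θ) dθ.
Let J = ∫₀^{2π} dθ/(30 + 29 cos θ).
Put z = e^{iθ}: then cos θ = (z + 1/z)/2, dθ = dz/(iz), and z runs once counterclockwise around |z| = 1:
  J = ∮_{|z|=1} 1/(30 + 29*(z + 1/z)/2) · dz/(iz) = (2/i) ∮_{|z|=1} dz/(29*z^2 + 60*z + 29).
The roots of 29*z^2 + 60*z + 29 are z = (-30 ± sqrt(30^2 - 29^2))/29, with sqrt(59) = sqrt(59); their product is 1, so only z₊ = -30/29 + sqrt(59)/29 lies inside the unit circle (z₋ = -30/29 - sqrt(59)/29 lies outside).
z₊ is a simple zero of q(z) = 29*z^2 + 60*z + 29, so Res(1/q, z₊) = 1/q'(z₊) with q'(z) = 58*z + 60; and q'(z₊) = 29*(z₊ - z₋) = 2*sqrt(59).
Therefore J = (2/i) · 2πi · 1/(2*sqrt(59)) = 2*pi/(sqrt(59)) = 2*sqrt(59)*pi/59

Final answer: 2*sqrt(59)*pi/59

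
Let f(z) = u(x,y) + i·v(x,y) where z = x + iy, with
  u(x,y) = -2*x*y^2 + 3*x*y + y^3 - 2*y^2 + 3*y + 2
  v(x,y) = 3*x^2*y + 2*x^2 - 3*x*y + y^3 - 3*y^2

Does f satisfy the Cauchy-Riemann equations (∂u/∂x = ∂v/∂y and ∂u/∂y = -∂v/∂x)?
∂u/∂x = -2*y^2 + 3*y
∂v/∂y = 3*x^2 - 3*x + 3*y^2 - 6*y
∂u/∂y = -4*x*y + 3*x + 3*y^2 - 4*y + 3
∂v/∂x = 6*x*y + 4*x - 3*y
∂u/∂x ≠ ∂v/∂y and ∂u/∂y ≠ -∂v/∂x; the Cauchy-Riemann equations are not satisfied, so f is not analytic.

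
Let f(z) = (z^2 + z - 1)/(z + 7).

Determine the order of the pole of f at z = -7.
Factor the denominator:
  z + 7 = (z + 7)

The numerator P(z) = z^2 + z - 1 has P(-7) = 41 ≠ 0, so no factor of (z + 7) cancels.
Near z = -7 we can therefore write f(z) = g(z)/(z + 7) with g analytic at -7 and g(-7) ≠ 0 (g is just the numerator).

Hence z = -7 is a pole of order 1.

Final answer: 1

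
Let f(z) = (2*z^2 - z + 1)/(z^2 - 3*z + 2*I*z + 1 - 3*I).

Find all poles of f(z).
The singularities of f are the zeros of the denominator. Factoring,
  z^2 - 3*z + 2*I*z + 1 - 3*I = (z - 1 + I)*(z - 2 + I)
so the candidates are z = 1 - I, z = 2 - I.

Check the numerator P(z) = 2*z^2 - z + 1 at each one:
  P(1 - I) = -3*I ≠ 0, so z = 1 - I is a (simple) pole.
  P(2 - I) = 5 - 7*I ≠ 0, so z = 2 - I is a (simple) pole.

Poles of f: {1 - I, 2 - I}

Final answer: {1 - I, 2 - I}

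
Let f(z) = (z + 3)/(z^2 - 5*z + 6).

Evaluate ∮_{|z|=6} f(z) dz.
By the residue theorem, ∮_C f(z) dz = 2πi · (sum of the residues of f at the poles inside |z| = 6).

The denominator factors as (z - 3)*(z - 2), so the singularities of f are simple poles at z = 3, z = 2.
  |3|² = 9 < 36 = 6², so this pole is inside the contour.
  |2|² = 4 < 36 = 6², so this pole is inside the contour.

With P(z) = z + 3 and Q(z) = z^2 - 5*z + 6, each pole is simple, so Res(f, z₀) = P(z₀)/Q'(z₀) with Q'(z) = 2*z - 5.
  Res(f, 3) = P(3)/Q'(3) = (6)/(1) = 6
  Res(f, 2) = P(2)/Q'(2) = (5)/(-1) = -5

Sum of residues inside C: 1
∮_C f(z) dz = 2πi · (1) = 2*I*pi

Final answer: 2*I*pi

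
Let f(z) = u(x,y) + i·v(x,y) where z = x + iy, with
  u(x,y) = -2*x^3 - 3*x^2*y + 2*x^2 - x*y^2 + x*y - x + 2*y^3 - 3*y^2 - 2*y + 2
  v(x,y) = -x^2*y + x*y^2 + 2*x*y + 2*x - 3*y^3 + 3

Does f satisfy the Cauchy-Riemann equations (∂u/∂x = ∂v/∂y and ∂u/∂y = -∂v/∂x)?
∂u/∂x = -6*x^2 - 6*x*y + 4*x - y^2 + y - 1
∂v/∂y = -x^2 + 2*x*y + 2*x - 9*y^2
∂u/∂y = -3*x^2 - 2*x*y + x + 6*y^2 - 6*y - 2
∂v/∂x = -2*x*y + y^2 + 2*y + 2
∂u/∂x ≠ ∂v/∂y and ∂u/∂y ≠ -∂v/∂x; the Cauchy-Riemann equations are not satisfied, so f is not analytic.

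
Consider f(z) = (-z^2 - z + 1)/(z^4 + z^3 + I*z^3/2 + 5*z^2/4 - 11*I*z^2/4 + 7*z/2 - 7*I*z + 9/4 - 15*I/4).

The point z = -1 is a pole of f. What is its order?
Factor the denominator:
  z^4 + z^3 + I*z^3/2 + 5*z^2/4 - 11*I*z^2/4 + 7*z/2 - 7*I*z + 9/4 - 15*I/4 = (z + 1)^2*(z - 3/2 - 3*I/2)*(z + 1/2 + 2*I)

The numerator P(z) = -z^2 - z + 1 has P(-1) = 1 ≠ 0, so no factor of (z + 1) cancels.
Near z = -1 we can therefore write f(z) = g(z)/(z + 1)^2 with g analytic at -1 and g(-1) ≠ 0 (g is the numerator divided by the remaining denominator factors).

Hence z = -1 is a pole of order 2.

Final answer: 2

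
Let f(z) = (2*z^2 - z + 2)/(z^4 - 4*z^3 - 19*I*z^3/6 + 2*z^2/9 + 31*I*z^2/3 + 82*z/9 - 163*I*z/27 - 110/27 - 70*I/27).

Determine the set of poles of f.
The singularities of f are the zeros of the denominator. Factoring,
  z^4 - 4*z^3 - 19*I*z^3/6 + 2*z^2/9 + 31*I*z^2/3 + 82*z/9 - 163*I*z/27 - 110/27 - 70*I/27 = (z - 1/3 - I)*(z + 1/3 - I)*(z - 2 - I/2)*(z - 2 - 2*I/3)
so the candidates are z = 1/3 + I, z = -1/3 + I, z = 2 + I/2, z = 2 + 2*I/3.

Check the numerator P(z) = 2*z^2 - z + 2 at each one:
  P(1/3 + I) = -1/9 + I/3 ≠ 0, so z = 1/3 + I is a (simple) pole.
  P(-1/3 + I) = 5/9 - 7*I/3 ≠ 0, so z = -1/3 + I is a (simple) pole.
  P(2 + I/2) = 15/2 + 7*I/2 ≠ 0, so z = 2 + I/2 is a (simple) pole.
  P(2 + 2*I/3) = 64/9 + 14*I/3 ≠ 0, so z = 2 + 2*I/3 is a (simple) pole.

Poles of f: {-1/3 + I, 1/3 + I, 2 + I/2, 2 + 2*I/3}

Final answer: {-1/3 + I, 1/3 + I, 2 + I/2, 2 + 2*I/3}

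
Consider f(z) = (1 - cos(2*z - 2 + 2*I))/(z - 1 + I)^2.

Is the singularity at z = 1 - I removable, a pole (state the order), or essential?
Let u = z - 1 + I. The argument of cos is 2*z - 2 + 2*I = 2u, so
  f = (1 - cos(2u))/u^2 = ((2u)^2/2 - (2u)^4/24 + ...)/u^2 = 2 - (2/3)*u^2 + ...
The Laurent expansion about u = 0 has no negative powers; equivalently lim_{z→1 - I} f(z) = 2 exists and is finite.
So the singularity is removable.

Final answer: removable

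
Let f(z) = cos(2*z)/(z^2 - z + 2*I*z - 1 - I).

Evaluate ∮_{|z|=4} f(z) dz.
By the residue theorem, ∮_C f(z) dz = 2πi · (sum of the residues of f at the poles inside |z| = 4).

The denominator factors as (z + I)*(z - 1 + I), so the singularities of f are simple poles at z = -I, z = 1 - I.
  |-I|² = 1 < 16 = 4², so this pole is inside the contour.
  |1 - I|² = 2 < 16 = 4², so this pole is inside the contour.

With P(z) = cos(2*z) and Q(z) = z^2 - z + 2*I*z - 1 - I, each pole is simple, so Res(f, z₀) = P(z₀)/Q'(z₀) with Q'(z) = 2*z - 1 + 2*I.
  Res(f, -I) = P(-I)/Q'(-I) = (cosh(2))/(-1) = -cosh(2)
  Res(f, 1 - I) = P(1 - I)/Q'(1 - I) = (cos(2 - 2*I))/(1) = cos(2 - 2*I)

Sum of residues inside C: -cosh(2) + cos(2 - 2*I)
∮_C f(z) dz = 2πi · (-cosh(2) + cos(2 - 2*I)) = -2*I*pi*cosh(2) + 2*I*pi*cos(2 - 2*I)

Final answer: -2*I*pi*cosh(2) + 2*I*pi*cos(2 - 2*I)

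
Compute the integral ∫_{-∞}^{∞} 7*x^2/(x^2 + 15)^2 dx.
Let f(z) = 7*z^2/(z^2 + 15)^2. The denominator has no real zeros and deg Q - deg P = 2 ≥ 2, so the integral of f over the upper semicircle |z| = R tends to 0 as R → ∞. Closing the contour in the upper half-plane,
  ∫_{-∞}^{∞} f(x) dx = 2πi · Σ Res(f, z_k)  over the poles with Im z_k > 0.

Zeros of the denominator: z^2 + 15 = 0 gives z = ±sqrt(15)*I.
Upper half-plane: z = sqrt(15)*I (a pole of order 2).

Write f(z) = g(z)/(z - sqrt(15)*I)^2 with g(z) = 7*z^2/(z + sqrt(15)*I)^2. For a double pole, Res(f, z₀) = g'(z₀):
  g'(z) = 14*sqrt(15)*I*z/(z + sqrt(15)*I)^3
  Res(f, sqrt(15)*I) = g'(sqrt(15)*I) = -7*sqrt(15)*I/60

∫_{-∞}^{∞} f(x) dx = 2πi · (-7*sqrt(15)*I/60) = 7*sqrt(15)*pi/30

Final answer: 7*sqrt(15)*pi/30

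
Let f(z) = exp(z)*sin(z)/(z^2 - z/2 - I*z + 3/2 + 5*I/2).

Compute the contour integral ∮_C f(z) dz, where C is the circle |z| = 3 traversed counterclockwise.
By the residue theorem, ∮_C f(z) dz = 2πi · (sum of the residues of f at the poles inside |z| = 3).

The denominator factors as (z + 1/2 - 2*I)*(z - 1 + I), so the singularities of f are simple poles at z = -1/2 + 2*I, z = 1 - I.
  |-1/2 + 2*I|² = 17/4 < 9 = 3², so this pole is inside the contour.
  |1 - I|² = 2 < 9 = 3², so this pole is inside the contour.

With P(z) = exp(z)*sin(z) and Q(z) = z^2 - z/2 - I*z + 3/2 + 5*I/2, each pole is simple, so Res(f, z₀) = P(z₀)/Q'(z₀) with Q'(z) = 2*z - 1/2 - I.
  Res(f, -1/2 + 2*I) = P(-1/2 + 2*I)/Q'(-1/2 + 2*I) = (-exp(-1/2 + 2*I)*sin(1/2 - 2*I))/(-3/2 + 3*I) = (2/15 + 4*I/15)*exp(-1/2 + 2*I)*sin(1/2 - 2*I)
  Res(f, 1 - I) = P(1 - I)/Q'(1 - I) = (exp(1 - I)*sin(1 - I))/(3/2 - 3*I) = (2/15 + 4*I/15)*exp(1 - I)*sin(1 - I)

Sum of residues inside C: (2/15 + 4*I/15)*exp(1 - I)*sin(1 - I) + (2/15 + 4*I/15)*exp(-1/2 + 2*I)*sin(1/2 - 2*I)
∮_C f(z) dz = 2πi · ((2/15 + 4*I/15)*exp(1 - I)*sin(1 - I) + (2/15 + 4*I/15)*exp(-1/2 + 2*I)*sin(1/2 - 2*I)) = pi*(-8/15 + 4*I/15)*exp(-1/2 + 2*I)*sin(1/2 - 2*I) + pi*(-8/15 + 4*I/15)*exp(1 - I)*sin(1 - I)

Final answer: pi*(-8/15 + 4*I/15)*exp(-1/2 + 2*I)*sin(1/2 - 2*I) + pi*(-8/15 + 4*I/15)*exp(1 - I)*sin(1 - I)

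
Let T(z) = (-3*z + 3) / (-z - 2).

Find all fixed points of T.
{1/2 - sqrt(11)*I/2, 1/2 + sqrt(11)*I/2}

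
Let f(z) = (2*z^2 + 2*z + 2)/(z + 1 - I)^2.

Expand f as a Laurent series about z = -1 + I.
Put w = z - (-1 + I), i.e. z = w - 1 + I. The denominator is w^2, so it suffices to rewrite the numerator in powers of w.

P(z) = 2*z^2 + 2*z + 2
P(w - 1 + I) = -2*I + (-2 + 4*I)*w + 2*w^2

Dividing each term by w^2:
  f = -2*I/w^2 + (-2 + 4*I)/w + 2

Substituting back w = z + 1 - I:
  f(z) = -2*I/(z + 1 - I)^2 + (-2 + 4*I)/(z + 1 - I) + 2

The series is finite because the numerator is a polynomial; the negative powers form the principal part, and the coefficient of 1/(z + 1 - I) gives Res(f, -1 + I) = -2 + 4*I.

Final answer: -2*I/(z + 1 - I)^2 + (-2 + 4*I)/(z + 1 - I) + 2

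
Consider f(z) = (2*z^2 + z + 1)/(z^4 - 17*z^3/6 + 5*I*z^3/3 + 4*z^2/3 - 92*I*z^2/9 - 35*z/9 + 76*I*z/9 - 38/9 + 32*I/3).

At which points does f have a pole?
{-1 - 3*I, -2/3, 3/2 + I, 3 + I/3}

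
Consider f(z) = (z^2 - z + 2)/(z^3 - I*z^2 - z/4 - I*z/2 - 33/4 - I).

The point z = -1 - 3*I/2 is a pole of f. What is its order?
Factor the denominator:
  z^3 - I*z^2 - z/4 - I*z/2 - 33/4 - I = (z + 1 + 3*I/2)*(z - 2 - I/2)*(z + 1 - 2*I)

The numerator P(z) = z^2 - z + 2 has P(-1 - 3*I/2) = 7/4 + 9*I/2 ≠ 0, so no factor of (z + 1 + 3*I/2) cancels.
Near z = -1 - 3*I/2 we can therefore write f(z) = g(z)/(z + 1 + 3*I/2) with g analytic at -1 - 3*I/2 and g(-1 - 3*I/2) ≠ 0 (g is the numerator divided by the remaining denominator factors).

Hence z = -1 - 3*I/2 is a pole of order 1.

Final answer: 1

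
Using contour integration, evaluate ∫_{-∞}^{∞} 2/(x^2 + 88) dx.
sqrt(22)*pi/22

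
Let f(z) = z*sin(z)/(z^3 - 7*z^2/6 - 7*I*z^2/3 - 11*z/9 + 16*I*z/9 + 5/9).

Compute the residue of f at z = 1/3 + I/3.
Write f(z) = P(z)/Q(z) with P(z) = z*sin(z) and Q(z) = z^3 - 7*z^2/6 - 7*I*z^2/3 - 11*z/9 + 16*I*z/9 + 5/9.
The denominator factors as Q(z) = (z - 1/3 - I)*(z - 1/2 - I)*(z - 1/3 - I/3), so z = 1/3 + I/3 is a simple zero of Q and P is analytic there; z = 1/3 + I/3 is therefore a simple pole and
  Res(f, z₀) = P(z₀)/Q'(z₀).

Q'(z) = 3*z^2 - 7*z/3 - 14*I*z/3 - 11/9 + 16*I/9, so Q'(1/3 + I/3) = -4/9 + I/9.
P(1/3 + I/3) = (1/3 + I/3)*sin(1/3 + I/3).

Res(f, 1/3 + I/3) = ((1/3 + I/3)*sin(1/3 + I/3))/(-4/9 + I/9) = (-9/17 - 15*I/17)*sin(1/3 + I/3)

Final answer: (-9/17 - 15*I/17)*sin(1/3 + I/3)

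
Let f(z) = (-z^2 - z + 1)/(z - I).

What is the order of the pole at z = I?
Factor the denominator:
  z - I = (z - I)

The numerator P(z) = -z^2 - z + 1 has P(I) = 2 - I ≠ 0, so no factor of (z - I) cancels.
Near z = I we can therefore write f(z) = g(z)/(z - I) with g analytic at I and g(I) ≠ 0 (g is just the numerator).

Hence z = I is a pole of order 1.

Final answer: 1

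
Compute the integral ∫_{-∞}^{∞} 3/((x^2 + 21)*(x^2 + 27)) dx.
Let f(z) = 3/((z^2 + 21)*(z^2 + 27)). The denominator has no real zeros and deg Q - deg P = 4 ≥ 2, so the integral of f over the upper semicircle |z| = R tends to 0 as R → ∞. Closing the contour in the upper half-plane,
  ∫_{-∞}^{∞} f(x) dx = 2πi · Σ Res(f, z_k)  over the poles with Im z_k > 0.

Zeros of the denominator: z^2 + 27 = 0 gives z = ±3*sqrt(3)*I; z^2 + 21 = 0 gives z = ±sqrt(21)*I.
Upper half-plane: z = sqrt(21)*I, z = 3*sqrt(3)*I (simple).

Each pole is a simple zero of Q(z) = z^4 + 48*z^2 + 567, so Res(f, z₀) = P(z₀)/Q'(z₀) with P(z) = 3, Q'(z) = 4*z^3 + 96*z:
  Res(f, sqrt(21)*I) = (3)/(12*sqrt(21)*I) = -sqrt(21)*I/84
  Res(f, 3*sqrt(3)*I) = (3)/(-36*sqrt(3)*I) = sqrt(3)*I/36

Sum of residues: I*(-sqrt(21)/84 + sqrt(3)/36)
∫_{-∞}^{∞} f(x) dx = 2πi · (I*(-sqrt(21)/84 + sqrt(3)/36)) = pi*(-7*sqrt(3) + 3*sqrt(21))/126

Final answer: pi*(-7*sqrt(3) + 3*sqrt(21))/126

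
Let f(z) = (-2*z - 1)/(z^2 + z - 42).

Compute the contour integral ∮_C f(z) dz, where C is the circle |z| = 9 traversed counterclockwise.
By the residue theorem, ∮_C f(z) dz = 2πi · (sum of the residues of f at the poles inside |z| = 9).

The denominator factors as (z - 6)*(z + 7), so the singularities of f are simple poles at z = 6, z = -7.
  |6|² = 36 < 81 = 9², so this pole is inside the contour.
  |-7|² = 49 < 81 = 9², so this pole is inside the contour.

With P(z) = -2*z - 1 and Q(z) = z^2 + z - 42, each pole is simple, so Res(f, z₀) = P(z₀)/Q'(z₀) with Q'(z) = 2*z + 1.
  Res(f, 6) = P(6)/Q'(6) = (-13)/(13) = -1
  Res(f, -7) = P(-7)/Q'(-7) = (13)/(-13) = -1

Sum of residues inside C: -2
∮_C f(z) dz = 2πi · (-2) = -4*I*pi

Final answer: -4*I*pi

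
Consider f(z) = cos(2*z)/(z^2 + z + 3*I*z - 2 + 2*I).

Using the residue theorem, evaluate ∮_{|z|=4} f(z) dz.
By the residue theorem, ∮_C f(z) dz = 2πi · (sum of the residues of f at the poles inside |z| = 4).

The denominator factors as (z + 2*I)*(z + 1 + I), so the singularities of f are simple poles at z = -2*I, z = -1 - I.
  |-2*I|² = 4 < 16 = 4², so this pole is inside the contour.
  |-1 - I|² = 2 < 16 = 4², so this pole is inside the contour.

With P(z) = cos(2*z) and Q(z) = z^2 + z + 3*I*z - 2 + 2*I, each pole is simple, so Res(f, z₀) = P(z₀)/Q'(z₀) with Q'(z) = 2*z + 1 + 3*I.
  Res(f, -2*I) = P(-2*I)/Q'(-2*I) = (cosh(4))/(1 - I) = (1/2 + I/2)*cosh(4)
  Res(f, -1 - I) = P(-1 - I)/Q'(-1 - I) = (cos(2 + 2*I))/(-1 + I) = (-1/2 - I/2)*cos(2 + 2*I)

Sum of residues inside C: (-1/2 - I/2)*cos(2 + 2*I) + (1/2 + I/2)*cosh(4)
∮_C f(z) dz = 2πi · ((-1/2 - I/2)*cos(2 + 2*I) + (1/2 + I/2)*cosh(4)) = pi*(1 - I)*cos(2 + 2*I) + pi*(-1 + I)*cosh(4)

Final answer: pi*(1 - I)*cos(2 + 2*I) + pi*(-1 + I)*cosh(4)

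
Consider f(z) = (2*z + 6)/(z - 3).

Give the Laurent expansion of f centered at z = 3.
Put w = z - (3), i.e. z = w + 3. The denominator is w, so it suffices to rewrite the numerator in powers of w.

P(z) = 2*z + 6
P(w + 3) = 12 + 2*w

Dividing each term by w:
  f = 12/w + 2

Substituting back w = z - 3:
  f(z) = 12/(z - 3) + 2

The series is finite because the numerator is a polynomial; the negative powers form the principal part, and the coefficient of 1/(z - 3) gives Res(f, 3) = 12.

Final answer: 12/(z - 3) + 2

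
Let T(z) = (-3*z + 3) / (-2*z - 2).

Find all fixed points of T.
T(z) = z means -3*z + 3 = z*(-2*z - 2), i.e.
  -2*z^2 + z - 3 = 0.
Discriminant: (1)^2 - 4*(-2)*(-3) = -23, so the roots are complex conjugates.
  z = (-1 ± I*sqrt(23))/(2*(-2))
Fixed points: {1/4 - sqrt(23)*I/4, 1/4 + sqrt(23)*I/4}

Final answer: {1/4 - sqrt(23)*I/4, 1/4 + sqrt(23)*I/4}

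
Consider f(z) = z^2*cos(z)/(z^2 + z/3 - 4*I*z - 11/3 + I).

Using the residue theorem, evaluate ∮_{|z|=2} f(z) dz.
By the residue theorem, ∮_C f(z) dz = 2πi · (sum of the residues of f at the poles inside |z| = 2).

The denominator factors as (z + 1 - 3*I)*(z - 2/3 - I), so the singularities of f are simple poles at z = -1 + 3*I, z = 2/3 + I.
  |-1 + 3*I|² = 10 > 4 = 2², so this pole is outside the contour.
  |2/3 + I|² = 13/9 < 4 = 2², so this pole is inside the contour.

With P(z) = z^2*cos(z) and Q(z) = z^2 + z/3 - 4*I*z - 11/3 + I, each pole is simple, so Res(f, z₀) = P(z₀)/Q'(z₀) with Q'(z) = 2*z + 1/3 - 4*I.
  Res(f, 2/3 + I) = P(2/3 + I)/Q'(2/3 + I) = ((-5/9 + 4*I/3)*cos(2/3 + I))/(5/3 - 2*I) = (-97/183 + 10*I/61)*cos(2/3 + I)

∮_C f(z) dz = 2πi · ((-97/183 + 10*I/61)*cos(2/3 + I)) = pi*(-20/61 - 194*I/183)*cos(2/3 + I)

Final answer: pi*(-20/61 - 194*I/183)*cos(2/3 + I)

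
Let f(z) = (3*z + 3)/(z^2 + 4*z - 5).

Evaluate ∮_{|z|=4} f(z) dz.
By the residue theorem, ∮_C f(z) dz = 2πi · (sum of the residues of f at the poles inside |z| = 4).

The denominator factors as (z - 1)*(z + 5), so the singularities of f are simple poles at z = 1, z = -5.
  |1|² = 1 < 16 = 4², so this pole is inside the contour.
  |-5|² = 25 > 16 = 4², so this pole is outside the contour.

With P(z) = 3*z + 3 and Q(z) = z^2 + 4*z - 5, each pole is simple, so Res(f, z₀) = P(z₀)/Q'(z₀) with Q'(z) = 2*z + 4.
  Res(f, 1) = P(1)/Q'(1) = (6)/(6) = 1

∮_C f(z) dz = 2πi · (1) = 2*I*pi

Final answer: 2*I*pi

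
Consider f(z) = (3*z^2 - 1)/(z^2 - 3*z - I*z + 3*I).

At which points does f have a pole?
The singularities of f are the zeros of the denominator. Factoring,
  z^2 - 3*z - I*z + 3*I = (z - 3)*(z - I)
so the candidates are z = 3, z = I.

Check the numerator P(z) = 3*z^2 - 1 at each one:
  P(3) = 26 ≠ 0, so z = 3 is a (simple) pole.
  P(I) = -4 ≠ 0, so z = I is a (simple) pole.

Poles of f: {I, 3}

Final answer: {I, 3}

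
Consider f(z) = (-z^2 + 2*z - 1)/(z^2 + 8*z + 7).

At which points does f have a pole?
{-7, -1}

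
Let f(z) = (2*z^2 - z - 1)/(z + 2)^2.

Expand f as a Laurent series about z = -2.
Put w = z - (-2), i.e. z = w - 2. The denominator is w^2, so it suffices to rewrite the numerator in powers of w.

P(z) = 2*z^2 - z - 1
P(w - 2) = 9 - 9*w + 2*w^2

Dividing each term by w^2:
  f = 9/w^2 - 9/w + 2

Substituting back w = z + 2:
  f(z) = 9/(z + 2)^2 - 9/(z + 2) + 2

The series is finite because the numerator is a polynomial; the negative powers form the principal part, and the coefficient of 1/(z + 2) gives Res(f, -2) = -9.

Final answer: 9/(z + 2)^2 - 9/(z + 2) + 2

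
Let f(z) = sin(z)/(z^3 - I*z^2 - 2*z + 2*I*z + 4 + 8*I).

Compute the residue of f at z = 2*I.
Write f(z) = P(z)/Q(z) with P(z) = sin(z) and Q(z) = z^3 - I*z^2 - 2*z + 2*I*z + 4 + 8*I.
The denominator factors as Q(z) = (z + 2)*(z - 2 + I)*(z - 2*I), so z = 2*I is a simple zero of Q and P is analytic there; z = 2*I is therefore a simple pole and
  Res(f, z₀) = P(z₀)/Q'(z₀).

Q'(z) = 3*z^2 - 2*I*z - 2 + 2*I, so Q'(2*I) = -10 + 2*I.
P(2*I) = I*sinh(2).

Res(f, 2*I) = (I*sinh(2))/(-10 + 2*I) = (1/52 - 5*I/52)*sinh(2)

Final answer: (1/52 - 5*I/52)*sinh(2)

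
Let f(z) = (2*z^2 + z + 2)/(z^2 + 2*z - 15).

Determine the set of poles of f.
The singularities of f are the zeros of the denominator. Factoring,
  z^2 + 2*z - 15 = (z + 5)*(z - 3)
so the candidates are z = -5, z = 3.

Check the numerator P(z) = 2*z^2 + z + 2 at each one:
  P(-5) = 47 ≠ 0, so z = -5 is a (simple) pole.
  P(3) = 23 ≠ 0, so z = 3 is a (simple) pole.

Poles of f: {-5, 3}

Final answer: {-5, 3}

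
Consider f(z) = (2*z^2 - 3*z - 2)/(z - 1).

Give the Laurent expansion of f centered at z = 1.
Put w = z - (1), i.e. z = w + 1. The denominator is w, so it suffices to rewrite the numerator in powers of w.

P(z) = 2*z^2 - 3*z - 2
P(w + 1) = -3 + w + 2*w^2

Dividing each term by w:
  f = -3/w + 1 + 2*w

Substituting back w = z - 1:
  f(z) = -3/(z - 1) + 1 + 2*(z - 1)

The series is finite because the numerator is a polynomial; the negative powers form the principal part, and the coefficient of 1/(z - 1) gives Res(f, 1) = -3.

Final answer: -3/(z - 1) + 1 + 2*(z - 1)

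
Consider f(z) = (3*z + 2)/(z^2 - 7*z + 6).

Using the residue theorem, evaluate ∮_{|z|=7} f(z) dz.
By the residue theorem, ∮_C f(z) dz = 2πi · (sum of the residues of f at the poles inside |z| = 7).

The denominator factors as (z - 1)*(z - 6), so the singularities of f are simple poles at z = 1, z = 6.
  |1|² = 1 < 49 = 7², so this pole is inside the contour.
  |6|² = 36 < 49 = 7², so this pole is inside the contour.

With P(z) = 3*z + 2 and Q(z) = z^2 - 7*z + 6, each pole is simple, so Res(f, z₀) = P(z₀)/Q'(z₀) with Q'(z) = 2*z - 7.
  Res(f, 1) = P(1)/Q'(1) = (5)/(-5) = -1
  Res(f, 6) = P(6)/Q'(6) = (20)/(5) = 4

Sum of residues inside C: 3
∮_C f(z) dz = 2πi · (3) = 6*I*pi

Final answer: 6*I*pi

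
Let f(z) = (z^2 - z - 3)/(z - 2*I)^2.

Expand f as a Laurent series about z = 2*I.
(-7 - 2*I)/(z - 2*I)^2 + (-1 + 4*I)/(z - 2*I) + 1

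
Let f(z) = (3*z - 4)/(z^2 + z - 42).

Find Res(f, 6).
Write f(z) = P(z)/Q(z) with P(z) = 3*z - 4 and Q(z) = z^2 + z - 42.
The denominator factors as Q(z) = (z + 7)*(z - 6), so z = 6 is a simple zero of Q and P is analytic there; z = 6 is therefore a simple pole and
  Res(f, z₀) = P(z₀)/Q'(z₀).

Q'(z) = 2*z + 1, so Q'(6) = 13.
P(6) = 14.

Res(f, 6) = (14)/(13) = 14/13

Final answer: 14/13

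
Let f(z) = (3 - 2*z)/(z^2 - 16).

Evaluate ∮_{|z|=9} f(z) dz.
By the residue theorem, ∮_C f(z) dz = 2πi · (sum of the residues of f at the poles inside |z| = 9).

The denominator factors as (z - 4)*(z + 4), so the singularities of f are simple poles at z = 4, z = -4.
  |4|² = 16 < 81 = 9², so this pole is inside the contour.
  |-4|² = 16 < 81 = 9², so this pole is inside the contour.

With P(z) = 3 - 2*z and Q(z) = z^2 - 16, each pole is simple, so Res(f, z₀) = P(z₀)/Q'(z₀) with Q'(z) = 2*z.
  Res(f, 4) = P(4)/Q'(4) = (-5)/(8) = -5/8
  Res(f, -4) = P(-4)/Q'(-4) = (11)/(-8) = -11/8

Sum of residues inside C: -2
∮_C f(z) dz = 2πi · (-2) = -4*I*pi

Final answer: -4*I*pi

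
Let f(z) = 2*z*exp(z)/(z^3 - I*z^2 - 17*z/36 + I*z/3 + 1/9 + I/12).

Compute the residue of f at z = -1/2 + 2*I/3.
Write f(z) = P(z)/Q(z) with P(z) = 2*z*exp(z) and Q(z) = z^3 - I*z^2 - 17*z/36 + I*z/3 + 1/9 + I/12.
The denominator factors as Q(z) = (z + 1/2 - 2*I/3)*(z - 1/2)*(z - I/3), so z = -1/2 + 2*I/3 is a simple zero of Q and P is analytic there; z = -1/2 + 2*I/3 is therefore a simple pole and
  Res(f, z₀) = P(z₀)/Q'(z₀).

Q'(z) = 3*z^2 - 2*I*z - 17/36 + I/3, so Q'(-1/2 + 2*I/3) = 5/18 - 2*I/3.
P(-1/2 + 2*I/3) = (-1 + 4*I/3)*exp(-1/2 + 2*I/3).

Res(f, -1/2 + 2*I/3) = ((-1 + 4*I/3)*exp(-1/2 + 2*I/3))/(5/18 - 2*I/3) = (-378/169 - 96*I/169)*exp(-1/2 + 2*I/3)

Final answer: (-378/169 - 96*I/169)*exp(-1/2 + 2*I/3)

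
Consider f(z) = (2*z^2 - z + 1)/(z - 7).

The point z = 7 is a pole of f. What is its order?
1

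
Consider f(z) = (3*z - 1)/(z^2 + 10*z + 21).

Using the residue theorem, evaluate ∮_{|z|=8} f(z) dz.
By the residue theorem, ∮_C f(z) dz = 2πi · (sum of the residues of f at the poles inside |z| = 8).

The denominator factors as (z + 3)*(z + 7), so the singularities of f are simple poles at z = -3, z = -7.
  |-3|² = 9 < 64 = 8², so this pole is inside the contour.
  |-7|² = 49 < 64 = 8², so this pole is inside the contour.

With P(z) = 3*z - 1 and Q(z) = z^2 + 10*z + 21, each pole is simple, so Res(f, z₀) = P(z₀)/Q'(z₀) with Q'(z) = 2*z + 10.
  Res(f, -3) = P(-3)/Q'(-3) = (-10)/(4) = -5/2
  Res(f, -7) = P(-7)/Q'(-7) = (-22)/(-4) = 11/2

Sum of residues inside C: 3
∮_C f(z) dz = 2πi · (3) = 6*I*pi

Final answer: 6*I*pi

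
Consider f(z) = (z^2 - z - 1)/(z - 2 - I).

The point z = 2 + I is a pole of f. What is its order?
Factor the denominator:
  z - 2 - I = (z - 2 - I)

The numerator P(z) = z^2 - z - 1 has P(2 + I) = 3*I ≠ 0, so no factor of (z - 2 - I) cancels.
Near z = 2 + I we can therefore write f(z) = g(z)/(z - 2 - I) with g analytic at 2 + I and g(2 + I) ≠ 0 (g is just the numerator).

Hence z = 2 + I is a pole of order 1.

Final answer: 1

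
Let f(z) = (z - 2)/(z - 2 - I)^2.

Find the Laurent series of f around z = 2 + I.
I/(z - 2 - I)^2 + 1/(z - 2 - I)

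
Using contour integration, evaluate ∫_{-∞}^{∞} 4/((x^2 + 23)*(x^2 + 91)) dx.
Let f(z) = 4/((z^2 + 23)*(z^2 + 91)). The denominator has no real zeros and deg Q - deg P = 4 ≥ 2, so the integral of f over the upper semicircle |z| = R tends to 0 as R → ∞. Closing the contour in the upper half-plane,
  ∫_{-∞}^{∞} f(x) dx = 2πi · Σ Res(f, z_k)  over the poles with Im z_k > 0.

Zeros of the denominator: z^2 + 91 = 0 gives z = ±sqrt(91)*I; z^2 + 23 = 0 gives z = ±sqrt(23)*I.
Upper half-plane: z = sqrt(23)*I, z = sqrt(91)*I (simple).

Each pole is a simple zero of Q(z) = z^4 + 114*z^2 + 2093, so Res(f, z₀) = P(z₀)/Q'(z₀) with P(z) = 4, Q'(z) = 4*z^3 + 228*z:
  Res(f, sqrt(23)*I) = (4)/(136*sqrt(23)*I) = -sqrt(23)*I/782
  Res(f, sqrt(91)*I) = (4)/(-136*sqrt(91)*I) = sqrt(91)*I/3094

Sum of residues: I*(-sqrt(23)/782 + sqrt(91)/3094)
∫_{-∞}^{∞} f(x) dx = 2πi · (I*(-sqrt(23)/782 + sqrt(91)/3094)) = pi*(-23*sqrt(91) + 91*sqrt(23))/35581

Final answer: pi*(-23*sqrt(91) + 91*sqrt(23))/35581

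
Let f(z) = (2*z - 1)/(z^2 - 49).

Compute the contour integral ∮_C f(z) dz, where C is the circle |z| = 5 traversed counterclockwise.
By the residue theorem, ∮_C f(z) dz = 2πi · (sum of the residues of f at the poles inside |z| = 5).

The denominator factors as (z - 7)*(z + 7), so the singularities of f are simple poles at z = 7, z = -7.
  |7|² = 49 > 25 = 5², so this pole is outside the contour.
  |-7|² = 49 > 25 = 5², so this pole is outside the contour.

No pole lies inside the contour, so f is analytic on and inside C and the integral is 0 (Cauchy's theorem).

Final answer: 0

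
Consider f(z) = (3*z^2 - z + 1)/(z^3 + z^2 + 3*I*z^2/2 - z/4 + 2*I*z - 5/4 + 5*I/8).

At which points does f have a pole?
{-1 + I/2, -1/2 - I, 1/2 - I}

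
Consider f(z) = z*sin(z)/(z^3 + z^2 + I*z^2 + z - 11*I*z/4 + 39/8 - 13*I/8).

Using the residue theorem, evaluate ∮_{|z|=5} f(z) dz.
By the residue theorem, ∮_C f(z) dz = 2πi · (sum of the residues of f at the poles inside |z| = 5).

The denominator factors as (z + 1/2 + 3*I/2)*(z + 3/2 + I)*(z - 1 - 3*I/2), so the singularities of f are simple poles at z = -1/2 - 3*I/2, z = -3/2 - I, z = 1 + 3*I/2.
  |-1/2 - 3*I/2|² = 5/2 < 25 = 5², so this pole is inside the contour.
  |-3/2 - I|² = 13/4 < 25 = 5², so this pole is inside the contour.
  |1 + 3*I/2|² = 13/4 < 25 = 5², so this pole is inside the contour.

With P(z) = z*sin(z) and Q(z) = z^3 + z^2 + I*z^2 + z - 11*I*z/4 + 39/8 - 13*I/8, each pole is simple, so Res(f, z₀) = P(z₀)/Q'(z₀) with Q'(z) = 3*z^2 + 2*z + 2*I*z + 1 - 11*I/4.
  Res(f, -1/2 - 3*I/2) = P(-1/2 - 3*I/2)/Q'(-1/2 - 3*I/2) = ((1/2 + 3*I/2)*sin(1/2 + 3*I/2))/(-3 - 9*I/4) = (-26/75 - 6*I/25)*sin(1/2 + 3*I/2)
  Res(f, -3/2 - I) = P(-3/2 - I)/Q'(-3/2 - I) = ((3/2 + I)*sin(3/2 + I))/(15/4 + 5*I/4) = (11/25 + 3*I/25)*sin(3/2 + I)
  Res(f, 1 + 3*I/2) = P(1 + 3*I/2)/Q'(1 + 3*I/2) = ((1 + 3*I/2)*sin(1 + 3*I/2))/(-15/4 + 45*I/4) = (7/75 - 3*I/25)*sin(1 + 3*I/2)

Sum of residues inside C: (-26/75 - 6*I/25)*sin(1/2 + 3*I/2) + (7/75 - 3*I/25)*sin(1 + 3*I/2) + (11/25 + 3*I/25)*sin(3/2 + I)
∮_C f(z) dz = 2πi · ((-26/75 - 6*I/25)*sin(1/2 + 3*I/2) + (7/75 - 3*I/25)*sin(1 + 3*I/2) + (11/25 + 3*I/25)*sin(3/2 + I)) = pi*(12/25 - 52*I/75)*sin(1/2 + 3*I/2) + pi*(6/25 + 14*I/75)*sin(1 + 3*I/2) + pi*(-6/25 + 22*I/25)*sin(3/2 + I)

Final answer: pi*(12/25 - 52*I/75)*sin(1/2 + 3*I/2) + pi*(6/25 + 14*I/75)*sin(1 + 3*I/2) + pi*(-6/25 + 22*I/25)*sin(3/2 + I)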